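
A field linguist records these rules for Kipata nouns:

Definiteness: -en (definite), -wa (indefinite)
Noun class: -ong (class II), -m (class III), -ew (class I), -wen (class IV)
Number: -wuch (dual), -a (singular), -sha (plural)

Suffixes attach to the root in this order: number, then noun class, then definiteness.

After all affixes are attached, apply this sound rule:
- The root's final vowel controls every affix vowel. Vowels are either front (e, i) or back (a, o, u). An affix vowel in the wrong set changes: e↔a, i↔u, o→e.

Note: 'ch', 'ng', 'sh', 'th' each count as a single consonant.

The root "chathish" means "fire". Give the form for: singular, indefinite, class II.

Attach number singular -a → chathisha.
Attach noun class class II -ong → chathishaong.
Attach definiteness indefinite -wa → chathishaongwa.
Apply vowel harmony: chathishaongwa → chathisheengwe.

chathisheengwe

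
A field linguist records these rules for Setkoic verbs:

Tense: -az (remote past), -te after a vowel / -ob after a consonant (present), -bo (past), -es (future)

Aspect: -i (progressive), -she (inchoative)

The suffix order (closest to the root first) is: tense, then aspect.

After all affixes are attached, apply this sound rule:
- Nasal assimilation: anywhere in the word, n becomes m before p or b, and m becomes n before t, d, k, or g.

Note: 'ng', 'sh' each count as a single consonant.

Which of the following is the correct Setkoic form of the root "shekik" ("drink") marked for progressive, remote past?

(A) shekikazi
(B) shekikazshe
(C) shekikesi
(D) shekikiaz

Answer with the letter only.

A

Attach tense remote past -az → shekikaz.
Attach aspect progressive -i → shekikazi.
Nasal assimilation: no change.
So the correct form is shekikazi, option (A).
(C) shekikesi is wrong: it uses future instead of remote past for tense.
(B) shekikazshe is wrong: it uses inchoative instead of progressive for aspect.
(D) shekikiaz is wrong: it has the affixes in the wrong order.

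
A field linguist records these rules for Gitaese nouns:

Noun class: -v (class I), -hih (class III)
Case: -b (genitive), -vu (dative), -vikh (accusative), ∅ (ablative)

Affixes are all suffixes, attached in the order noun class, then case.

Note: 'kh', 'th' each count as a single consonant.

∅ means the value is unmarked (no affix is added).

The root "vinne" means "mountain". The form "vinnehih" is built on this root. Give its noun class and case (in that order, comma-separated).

class III, ablative

Segment: vinne-hih.
noun class: -hih → class III.
case: ∅ → ablative.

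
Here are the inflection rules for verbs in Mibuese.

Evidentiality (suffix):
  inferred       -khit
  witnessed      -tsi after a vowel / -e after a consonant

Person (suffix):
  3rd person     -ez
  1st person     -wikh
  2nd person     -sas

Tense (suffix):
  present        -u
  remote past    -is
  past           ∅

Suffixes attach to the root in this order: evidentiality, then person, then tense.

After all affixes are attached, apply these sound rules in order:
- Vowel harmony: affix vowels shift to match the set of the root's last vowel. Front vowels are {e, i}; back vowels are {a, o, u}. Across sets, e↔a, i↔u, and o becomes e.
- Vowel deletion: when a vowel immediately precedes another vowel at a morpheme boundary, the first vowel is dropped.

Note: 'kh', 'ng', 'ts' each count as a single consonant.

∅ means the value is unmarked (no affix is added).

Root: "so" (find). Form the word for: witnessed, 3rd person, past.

sotsaz

Attach evidentiality witnessed -tsi (after vowel 'o') → sotsi.
Attach person 3rd person -ez → sotsiez.
tense = past: zero marking, form stays sotsiez.
Apply vowel harmony: sotsiez → sotsuaz.
Apply vowel deletion: sotsuaz → sotsaz.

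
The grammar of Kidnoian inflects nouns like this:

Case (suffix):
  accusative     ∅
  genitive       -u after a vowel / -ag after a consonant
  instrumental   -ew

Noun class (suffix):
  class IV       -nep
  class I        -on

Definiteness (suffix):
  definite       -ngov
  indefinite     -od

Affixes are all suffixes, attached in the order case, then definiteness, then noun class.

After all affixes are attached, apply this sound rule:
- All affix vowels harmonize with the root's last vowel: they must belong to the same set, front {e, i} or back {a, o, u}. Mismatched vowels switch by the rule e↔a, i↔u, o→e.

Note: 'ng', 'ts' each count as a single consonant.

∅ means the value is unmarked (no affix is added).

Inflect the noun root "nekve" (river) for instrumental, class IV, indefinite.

Attach case instrumental -ew → nekveew.
Attach definiteness indefinite -od → nekveewod.
Attach noun class class IV -nep → nekveewodnep.
Apply vowel harmony: nekveewodnep → nekveewednep.

nekveewednep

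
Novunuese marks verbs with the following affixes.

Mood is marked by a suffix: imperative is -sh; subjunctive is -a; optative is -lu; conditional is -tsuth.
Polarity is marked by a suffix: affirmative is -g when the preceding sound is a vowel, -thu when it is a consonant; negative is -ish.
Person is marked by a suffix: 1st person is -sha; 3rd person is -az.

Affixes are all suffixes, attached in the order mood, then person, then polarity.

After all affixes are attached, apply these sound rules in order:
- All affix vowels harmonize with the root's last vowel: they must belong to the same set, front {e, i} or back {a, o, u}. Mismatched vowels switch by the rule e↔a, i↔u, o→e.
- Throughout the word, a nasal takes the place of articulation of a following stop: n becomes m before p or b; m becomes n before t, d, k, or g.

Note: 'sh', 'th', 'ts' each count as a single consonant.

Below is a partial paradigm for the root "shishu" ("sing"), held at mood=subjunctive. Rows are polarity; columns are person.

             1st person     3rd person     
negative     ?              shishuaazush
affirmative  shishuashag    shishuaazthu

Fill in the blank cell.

shishuashaush

Attach mood subjunctive -a → shishua.
Attach person 1st person -sha → shishuasha.
Attach polarity negative -ish → shishuashaish.
Apply vowel harmony: shishuashaish → shishuashaush.
Nasal assimilation: no change.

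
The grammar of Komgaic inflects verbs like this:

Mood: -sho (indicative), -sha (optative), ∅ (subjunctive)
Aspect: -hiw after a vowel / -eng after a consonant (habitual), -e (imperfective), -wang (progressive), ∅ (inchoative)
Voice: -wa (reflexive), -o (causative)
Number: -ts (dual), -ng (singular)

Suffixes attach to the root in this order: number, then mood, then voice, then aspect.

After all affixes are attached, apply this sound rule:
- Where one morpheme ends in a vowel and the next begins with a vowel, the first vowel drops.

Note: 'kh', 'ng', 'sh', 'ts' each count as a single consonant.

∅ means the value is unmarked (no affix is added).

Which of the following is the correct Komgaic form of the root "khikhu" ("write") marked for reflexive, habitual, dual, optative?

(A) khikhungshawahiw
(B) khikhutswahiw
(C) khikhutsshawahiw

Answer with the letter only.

Attach number dual -ts → khikhuts.
Attach mood optative -sha → khikhutssha.
Attach voice reflexive -wa → khikhutsshawa.
Attach aspect habitual -hiw (after vowel 'a') → khikhutsshawahiw.
Vowel deletion: no change.
So the correct form is khikhutsshawahiw, option (C).
(A) khikhungshawahiw is wrong: it uses singular instead of dual for number.
(B) khikhutswahiw is wrong: it uses subjunctive instead of optative for mood.

C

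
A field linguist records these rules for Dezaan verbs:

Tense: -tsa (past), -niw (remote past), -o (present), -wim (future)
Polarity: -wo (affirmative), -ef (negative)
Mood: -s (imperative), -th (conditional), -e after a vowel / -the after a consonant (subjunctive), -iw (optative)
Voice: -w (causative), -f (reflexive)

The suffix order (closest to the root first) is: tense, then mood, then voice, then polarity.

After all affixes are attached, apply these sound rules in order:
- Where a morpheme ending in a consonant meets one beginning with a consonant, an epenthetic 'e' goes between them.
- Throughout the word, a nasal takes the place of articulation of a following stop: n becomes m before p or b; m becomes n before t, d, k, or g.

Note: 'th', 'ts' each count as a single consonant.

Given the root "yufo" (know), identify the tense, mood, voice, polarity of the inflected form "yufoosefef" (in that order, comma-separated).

present, imperative, reflexive, negative

Segment: yufo-o-s-f-ef.
tense: -o → present.
mood: -s → imperative.
voice: -f → reflexive.
polarity: -ef → negative.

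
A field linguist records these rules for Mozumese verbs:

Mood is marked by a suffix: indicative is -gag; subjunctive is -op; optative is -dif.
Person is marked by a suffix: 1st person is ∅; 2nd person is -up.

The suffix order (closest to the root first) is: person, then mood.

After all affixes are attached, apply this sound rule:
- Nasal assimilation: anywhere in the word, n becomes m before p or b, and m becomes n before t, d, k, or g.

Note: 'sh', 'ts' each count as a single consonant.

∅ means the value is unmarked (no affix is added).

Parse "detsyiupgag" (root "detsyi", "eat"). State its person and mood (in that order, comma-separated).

2nd person, indicative

Segment: detsyi-up-gag.
person: -up → 2nd person.
mood: -gag → indicative.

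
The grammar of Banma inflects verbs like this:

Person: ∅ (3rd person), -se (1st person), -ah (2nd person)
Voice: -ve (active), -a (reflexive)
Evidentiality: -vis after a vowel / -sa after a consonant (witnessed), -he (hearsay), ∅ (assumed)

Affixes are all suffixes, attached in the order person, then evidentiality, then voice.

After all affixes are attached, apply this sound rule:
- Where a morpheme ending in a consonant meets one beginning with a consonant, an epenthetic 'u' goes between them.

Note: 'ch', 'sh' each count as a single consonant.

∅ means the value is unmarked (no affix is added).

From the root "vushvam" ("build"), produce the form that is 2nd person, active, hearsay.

Attach person 2nd person -ah → vushvamah.
Attach evidentiality hearsay -he → vushvamahhe.
Attach voice active -ve → vushvamahheve.
Apply epenthesis: vushvamahheve → vushvamahuheve.

vushvamahuheve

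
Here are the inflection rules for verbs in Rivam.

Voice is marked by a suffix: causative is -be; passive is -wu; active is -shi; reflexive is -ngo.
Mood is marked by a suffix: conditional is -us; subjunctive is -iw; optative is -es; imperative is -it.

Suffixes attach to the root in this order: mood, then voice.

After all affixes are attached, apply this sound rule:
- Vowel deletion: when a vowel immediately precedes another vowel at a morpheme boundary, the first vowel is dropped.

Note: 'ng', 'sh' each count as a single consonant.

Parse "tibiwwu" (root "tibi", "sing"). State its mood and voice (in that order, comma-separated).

subjunctive, passive

Segment: tibi-iw-wu.
mood: -iw → subjunctive.
voice: -wu → passive.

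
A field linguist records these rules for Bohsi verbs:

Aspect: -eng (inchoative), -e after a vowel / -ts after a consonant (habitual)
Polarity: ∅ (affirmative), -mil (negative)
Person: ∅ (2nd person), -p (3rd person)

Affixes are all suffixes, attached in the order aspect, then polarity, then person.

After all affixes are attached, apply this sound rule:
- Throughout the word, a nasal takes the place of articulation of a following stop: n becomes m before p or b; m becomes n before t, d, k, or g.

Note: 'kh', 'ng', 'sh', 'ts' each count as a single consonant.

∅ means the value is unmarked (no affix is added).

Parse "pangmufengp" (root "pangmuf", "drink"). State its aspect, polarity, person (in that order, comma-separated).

Segment: pangmuf-eng-p.
aspect: -eng → inchoative.
polarity: ∅ → affirmative.
person: -p → 3rd person.

inchoative, affirmative, 3rd person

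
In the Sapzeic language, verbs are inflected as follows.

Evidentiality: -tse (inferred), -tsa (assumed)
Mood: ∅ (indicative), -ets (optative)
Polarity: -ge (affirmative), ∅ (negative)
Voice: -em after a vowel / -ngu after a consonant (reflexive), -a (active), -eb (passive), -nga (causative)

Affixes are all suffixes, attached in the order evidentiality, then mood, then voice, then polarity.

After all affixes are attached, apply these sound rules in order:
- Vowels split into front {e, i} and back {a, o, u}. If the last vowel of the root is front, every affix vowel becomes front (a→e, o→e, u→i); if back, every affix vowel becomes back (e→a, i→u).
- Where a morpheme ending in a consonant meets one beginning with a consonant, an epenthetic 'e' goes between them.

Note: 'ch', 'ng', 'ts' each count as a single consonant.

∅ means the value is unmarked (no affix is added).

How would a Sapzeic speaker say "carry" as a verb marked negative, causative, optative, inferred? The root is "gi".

Attach evidentiality inferred -tse → gitse.
Attach mood optative -ets → gitseets.
Attach voice causative -nga → gitseetsnga.
polarity = negative: zero marking, form stays gitseetsnga.
Apply vowel harmony: gitseetsnga → gitseetsnge.
Apply epenthesis: gitseetsnge → gitseetsenge.

gitseetsenge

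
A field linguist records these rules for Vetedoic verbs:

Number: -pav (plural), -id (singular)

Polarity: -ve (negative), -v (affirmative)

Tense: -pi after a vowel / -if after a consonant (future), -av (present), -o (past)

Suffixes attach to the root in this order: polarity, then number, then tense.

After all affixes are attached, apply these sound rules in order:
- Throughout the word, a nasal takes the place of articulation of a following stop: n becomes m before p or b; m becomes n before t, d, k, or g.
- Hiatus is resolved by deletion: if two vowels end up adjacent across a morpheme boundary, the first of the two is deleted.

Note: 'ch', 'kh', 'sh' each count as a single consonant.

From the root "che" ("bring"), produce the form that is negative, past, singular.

Attach polarity negative -ve → cheve.
Attach number singular -id → cheveid.
Attach tense past -o → cheveido.
Nasal assimilation: no change.
Apply vowel deletion: cheveido → chevido.

chevido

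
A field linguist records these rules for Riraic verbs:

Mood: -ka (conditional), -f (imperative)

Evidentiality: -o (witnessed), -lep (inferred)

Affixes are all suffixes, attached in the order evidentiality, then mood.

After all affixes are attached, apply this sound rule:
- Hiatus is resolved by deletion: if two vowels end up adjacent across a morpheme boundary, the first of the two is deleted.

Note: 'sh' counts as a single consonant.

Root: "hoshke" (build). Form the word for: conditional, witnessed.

Attach evidentiality witnessed -o → hoshkeo.
Attach mood conditional -ka → hoshkeoka.
Apply vowel deletion: hoshkeoka → hoshkoka.

hoshkoka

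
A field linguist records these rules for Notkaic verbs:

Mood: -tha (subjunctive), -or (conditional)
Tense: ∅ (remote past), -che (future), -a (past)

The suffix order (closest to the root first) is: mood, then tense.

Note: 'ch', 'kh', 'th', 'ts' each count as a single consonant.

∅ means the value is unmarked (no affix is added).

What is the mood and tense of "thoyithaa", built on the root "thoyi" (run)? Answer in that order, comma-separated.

Segment: thoyi-tha-a.
mood: -tha → subjunctive.
tense: -a → past.

subjunctive, past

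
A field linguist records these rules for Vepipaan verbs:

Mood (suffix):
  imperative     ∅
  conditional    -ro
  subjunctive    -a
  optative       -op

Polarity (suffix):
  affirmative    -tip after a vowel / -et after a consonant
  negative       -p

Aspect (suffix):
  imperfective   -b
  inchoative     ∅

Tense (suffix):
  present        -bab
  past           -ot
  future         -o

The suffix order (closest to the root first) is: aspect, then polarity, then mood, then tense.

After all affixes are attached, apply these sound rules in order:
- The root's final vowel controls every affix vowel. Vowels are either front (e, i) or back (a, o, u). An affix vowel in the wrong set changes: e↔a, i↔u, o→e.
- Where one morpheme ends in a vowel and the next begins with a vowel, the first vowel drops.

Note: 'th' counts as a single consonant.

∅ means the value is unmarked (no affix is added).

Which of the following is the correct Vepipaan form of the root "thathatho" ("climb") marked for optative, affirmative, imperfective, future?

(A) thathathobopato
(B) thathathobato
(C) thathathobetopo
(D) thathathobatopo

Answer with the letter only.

D

Attach aspect imperfective -b → thathathob.
Attach polarity affirmative -et (after consonant 'b') → thathathobet.
Attach mood optative -op → thathathobetop.
Attach tense future -o → thathathobetopo.
Apply vowel harmony: thathathobetopo → thathathobatopo.
Vowel deletion: no change.
So the correct form is thathathobatopo, option (D).
(C) thathathobetopo is wrong: it fails to apply the sound rule(s).
(B) thathathobato is wrong: it uses imperative instead of optative for mood.
(A) thathathobopato is wrong: it has the affixes in the wrong order.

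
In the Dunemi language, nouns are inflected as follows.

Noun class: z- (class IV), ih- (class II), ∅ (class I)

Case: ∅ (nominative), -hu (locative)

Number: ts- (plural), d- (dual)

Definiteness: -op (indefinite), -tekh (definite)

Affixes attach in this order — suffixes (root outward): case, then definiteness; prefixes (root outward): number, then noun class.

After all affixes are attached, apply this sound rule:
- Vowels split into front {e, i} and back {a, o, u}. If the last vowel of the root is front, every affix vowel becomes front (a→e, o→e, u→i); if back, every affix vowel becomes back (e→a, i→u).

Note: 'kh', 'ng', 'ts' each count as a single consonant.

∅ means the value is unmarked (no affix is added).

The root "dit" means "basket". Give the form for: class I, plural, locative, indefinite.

Attach number plural ts- → tsdit.
noun class = class I: zero marking, form stays tsdit.
Attach case locative -hu → tsdithu.
Attach definiteness indefinite -op → tsdithuop.
Apply vowel harmony: tsdithuop → tsdithiep.

tsdithiep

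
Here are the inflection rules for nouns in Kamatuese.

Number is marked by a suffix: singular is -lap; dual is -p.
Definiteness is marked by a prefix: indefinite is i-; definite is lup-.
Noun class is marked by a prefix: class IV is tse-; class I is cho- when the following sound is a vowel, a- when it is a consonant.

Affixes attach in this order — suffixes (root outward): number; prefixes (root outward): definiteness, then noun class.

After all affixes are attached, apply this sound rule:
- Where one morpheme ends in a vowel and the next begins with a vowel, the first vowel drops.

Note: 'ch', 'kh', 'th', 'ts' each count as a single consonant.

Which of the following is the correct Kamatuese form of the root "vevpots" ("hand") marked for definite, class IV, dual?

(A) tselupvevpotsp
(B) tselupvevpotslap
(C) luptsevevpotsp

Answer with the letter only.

Attach definiteness definite lup- → lupvevpots.
Attach number dual -p → lupvevpotsp.
Attach noun class class IV tse- → tselupvevpotsp.
Vowel deletion: no change.
So the correct form is tselupvevpotsp, option (A).
(B) tselupvevpotslap is wrong: it uses singular instead of dual for number.
(C) luptsevevpotsp is wrong: it has the affixes in the wrong order.

A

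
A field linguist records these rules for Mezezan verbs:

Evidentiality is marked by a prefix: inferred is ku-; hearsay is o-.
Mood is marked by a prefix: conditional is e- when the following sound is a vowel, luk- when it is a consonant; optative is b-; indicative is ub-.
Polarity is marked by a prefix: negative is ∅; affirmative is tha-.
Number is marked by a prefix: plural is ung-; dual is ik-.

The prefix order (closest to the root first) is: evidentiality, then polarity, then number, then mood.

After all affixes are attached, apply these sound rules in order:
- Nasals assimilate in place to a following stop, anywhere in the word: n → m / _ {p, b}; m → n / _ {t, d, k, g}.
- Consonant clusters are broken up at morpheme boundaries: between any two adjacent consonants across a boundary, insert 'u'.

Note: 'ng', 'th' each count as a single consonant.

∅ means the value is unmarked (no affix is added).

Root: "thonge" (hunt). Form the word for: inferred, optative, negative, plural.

bungukuthonge

Attach evidentiality inferred ku- → kuthonge.
polarity = negative: zero marking, form stays kuthonge.
Attach number plural ung- → ungkuthonge.
Attach mood optative b- → bungkuthonge.
Nasal assimilation: no change.
Apply epenthesis: bungkuthonge → bungukuthonge.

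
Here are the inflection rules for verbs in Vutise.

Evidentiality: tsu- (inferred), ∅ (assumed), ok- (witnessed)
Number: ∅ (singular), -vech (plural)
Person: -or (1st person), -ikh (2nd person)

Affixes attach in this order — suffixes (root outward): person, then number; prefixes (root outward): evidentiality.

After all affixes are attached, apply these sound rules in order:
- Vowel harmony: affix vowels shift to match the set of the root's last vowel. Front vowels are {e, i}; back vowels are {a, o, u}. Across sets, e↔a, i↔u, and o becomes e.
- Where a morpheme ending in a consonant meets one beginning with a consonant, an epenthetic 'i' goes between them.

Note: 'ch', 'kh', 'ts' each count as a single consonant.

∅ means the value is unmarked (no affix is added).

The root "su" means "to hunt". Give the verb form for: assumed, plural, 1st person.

Attach person 1st person -or → suor.
evidentiality = assumed: zero marking, form stays suor.
Attach number plural -vech → suorvech.
Apply vowel harmony: suorvech → suorvach.
Apply epenthesis: suorvach → suorivach.

suorivach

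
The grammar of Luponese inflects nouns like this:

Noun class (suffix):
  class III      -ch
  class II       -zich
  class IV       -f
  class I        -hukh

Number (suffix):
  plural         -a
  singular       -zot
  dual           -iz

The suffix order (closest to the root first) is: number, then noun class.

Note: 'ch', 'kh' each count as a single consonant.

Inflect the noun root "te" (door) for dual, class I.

teizhukh

Attach number dual -iz → teiz.
Attach noun class class I -hukh → teizhukh.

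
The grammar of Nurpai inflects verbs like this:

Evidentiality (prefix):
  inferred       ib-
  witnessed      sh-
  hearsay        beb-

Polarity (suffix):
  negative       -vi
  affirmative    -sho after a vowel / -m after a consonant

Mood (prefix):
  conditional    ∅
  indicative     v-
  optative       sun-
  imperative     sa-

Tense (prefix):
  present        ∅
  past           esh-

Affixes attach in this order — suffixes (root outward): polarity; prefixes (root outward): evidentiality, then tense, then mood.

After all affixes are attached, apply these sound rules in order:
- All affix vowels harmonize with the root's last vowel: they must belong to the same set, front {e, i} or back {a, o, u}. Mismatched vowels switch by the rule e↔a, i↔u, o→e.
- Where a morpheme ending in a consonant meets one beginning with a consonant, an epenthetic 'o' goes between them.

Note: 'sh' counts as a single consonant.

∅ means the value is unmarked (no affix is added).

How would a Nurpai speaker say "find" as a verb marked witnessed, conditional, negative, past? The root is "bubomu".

Attach evidentiality witnessed sh- → shbubomu.
Attach polarity negative -vi → shbubomuvi.
Attach tense past esh- → eshshbubomuvi.
mood = conditional: zero marking, form stays eshshbubomuvi.
Apply vowel harmony: eshshbubomuvi → ashshbubomuvu.
Apply epenthesis: ashshbubomuvu → ashoshobubomuvu.

ashoshobubomuvu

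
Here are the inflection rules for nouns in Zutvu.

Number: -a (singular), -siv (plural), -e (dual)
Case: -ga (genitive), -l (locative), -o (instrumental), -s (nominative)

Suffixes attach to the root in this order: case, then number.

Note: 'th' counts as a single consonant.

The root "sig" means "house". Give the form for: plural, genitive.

siggasiv

Attach case genitive -ga → sigga.
Attach number plural -siv → siggasiv.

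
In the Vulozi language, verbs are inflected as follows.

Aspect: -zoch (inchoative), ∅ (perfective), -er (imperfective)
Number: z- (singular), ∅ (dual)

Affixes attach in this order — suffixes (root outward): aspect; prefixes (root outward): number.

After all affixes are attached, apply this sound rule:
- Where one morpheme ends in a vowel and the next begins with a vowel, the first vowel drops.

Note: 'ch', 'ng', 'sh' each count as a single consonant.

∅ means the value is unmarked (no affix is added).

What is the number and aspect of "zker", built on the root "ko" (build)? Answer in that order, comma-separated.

singular, imperfective

Segment: z-ko-er.
number: z- → singular.
aspect: -er → imperfective.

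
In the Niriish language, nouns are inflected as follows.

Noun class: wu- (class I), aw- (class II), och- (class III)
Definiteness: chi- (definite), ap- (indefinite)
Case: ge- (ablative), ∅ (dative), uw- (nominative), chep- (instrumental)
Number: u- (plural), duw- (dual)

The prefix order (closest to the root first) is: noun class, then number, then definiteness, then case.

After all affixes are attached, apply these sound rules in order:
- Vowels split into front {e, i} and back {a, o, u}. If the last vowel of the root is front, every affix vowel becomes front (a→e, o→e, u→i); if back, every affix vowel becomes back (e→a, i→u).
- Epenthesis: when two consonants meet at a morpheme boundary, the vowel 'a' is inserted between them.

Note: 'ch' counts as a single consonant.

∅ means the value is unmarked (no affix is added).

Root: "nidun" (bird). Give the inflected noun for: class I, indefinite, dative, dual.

apaduwawunidun

Attach noun class class I wu- → wunidun.
Attach number dual duw- → duwwunidun.
Attach definiteness indefinite ap- → apduwwunidun.
case = dative: zero marking, form stays apduwwunidun.
Vowel harmony: no change.
Apply epenthesis: apduwwunidun → apaduwawunidun.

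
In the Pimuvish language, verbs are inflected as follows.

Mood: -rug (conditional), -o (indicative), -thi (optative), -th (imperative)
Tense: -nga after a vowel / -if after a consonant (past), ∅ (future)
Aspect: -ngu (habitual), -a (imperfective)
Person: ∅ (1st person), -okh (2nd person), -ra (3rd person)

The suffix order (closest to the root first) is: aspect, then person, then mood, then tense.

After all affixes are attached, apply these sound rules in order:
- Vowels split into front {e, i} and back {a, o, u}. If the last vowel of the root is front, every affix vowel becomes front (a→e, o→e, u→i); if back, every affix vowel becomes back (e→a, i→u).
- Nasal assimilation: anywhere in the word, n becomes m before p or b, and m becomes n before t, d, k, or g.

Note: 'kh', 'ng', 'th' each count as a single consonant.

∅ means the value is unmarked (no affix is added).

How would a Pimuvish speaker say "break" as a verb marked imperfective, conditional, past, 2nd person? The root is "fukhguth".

fukhguthaokhruguf

Attach aspect imperfective -a → fukhgutha.
Attach person 2nd person -okh → fukhguthaokh.
Attach mood conditional -rug → fukhguthaokhrug.
Attach tense past -if (after consonant 'g') → fukhguthaokhrugif.
Apply vowel harmony: fukhguthaokhrugif → fukhguthaokhruguf.
Nasal assimilation: no change.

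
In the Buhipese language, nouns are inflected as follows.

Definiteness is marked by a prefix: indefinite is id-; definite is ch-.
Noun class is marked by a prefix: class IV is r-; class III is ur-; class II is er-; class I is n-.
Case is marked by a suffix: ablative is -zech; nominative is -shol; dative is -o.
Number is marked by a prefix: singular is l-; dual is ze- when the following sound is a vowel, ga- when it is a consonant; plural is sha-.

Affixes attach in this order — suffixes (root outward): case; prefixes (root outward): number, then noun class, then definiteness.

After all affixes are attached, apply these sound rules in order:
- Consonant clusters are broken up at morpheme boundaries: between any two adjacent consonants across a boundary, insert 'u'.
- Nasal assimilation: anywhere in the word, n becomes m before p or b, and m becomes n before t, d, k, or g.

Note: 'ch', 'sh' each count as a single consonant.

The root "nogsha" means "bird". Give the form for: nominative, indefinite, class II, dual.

ideruganogshashol

Attach number dual ga- (before consonant 'n') → ganogsha.
Attach noun class class II er- → erganogsha.
Attach case nominative -shol → erganogshashol.
Attach definiteness indefinite id- → iderganogshashol.
Apply epenthesis: iderganogshashol → ideruganogshashol.
Nasal assimilation: no change.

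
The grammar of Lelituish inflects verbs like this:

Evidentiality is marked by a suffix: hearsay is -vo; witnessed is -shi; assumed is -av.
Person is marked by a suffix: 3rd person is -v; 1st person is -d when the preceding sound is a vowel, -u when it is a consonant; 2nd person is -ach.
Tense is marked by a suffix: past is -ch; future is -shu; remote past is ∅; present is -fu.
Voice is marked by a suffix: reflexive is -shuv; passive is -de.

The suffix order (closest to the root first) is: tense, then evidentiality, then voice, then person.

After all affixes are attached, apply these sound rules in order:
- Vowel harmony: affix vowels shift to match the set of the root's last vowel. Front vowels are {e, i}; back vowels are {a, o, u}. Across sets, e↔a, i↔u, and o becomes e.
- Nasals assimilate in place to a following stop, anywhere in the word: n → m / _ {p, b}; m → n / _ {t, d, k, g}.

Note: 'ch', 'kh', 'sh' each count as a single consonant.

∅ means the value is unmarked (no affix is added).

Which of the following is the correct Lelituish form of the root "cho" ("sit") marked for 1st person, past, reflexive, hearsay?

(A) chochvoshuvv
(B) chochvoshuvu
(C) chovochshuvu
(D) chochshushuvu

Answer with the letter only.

Attach tense past -ch → choch.
Attach evidentiality hearsay -vo → chochvo.
Attach voice reflexive -shuv → chochvoshuv.
Attach person 1st person -u (after consonant 'v') → chochvoshuvu.
Vowel harmony: no change.
Nasal assimilation: no change.
So the correct form is chochvoshuvu, option (B).
(C) chovochshuvu is wrong: it has the affixes in the wrong order.
(D) chochshushuvu is wrong: it uses witnessed instead of hearsay for evidentiality.
(A) chochvoshuvv is wrong: it uses 3rd person instead of 1st person for person.

B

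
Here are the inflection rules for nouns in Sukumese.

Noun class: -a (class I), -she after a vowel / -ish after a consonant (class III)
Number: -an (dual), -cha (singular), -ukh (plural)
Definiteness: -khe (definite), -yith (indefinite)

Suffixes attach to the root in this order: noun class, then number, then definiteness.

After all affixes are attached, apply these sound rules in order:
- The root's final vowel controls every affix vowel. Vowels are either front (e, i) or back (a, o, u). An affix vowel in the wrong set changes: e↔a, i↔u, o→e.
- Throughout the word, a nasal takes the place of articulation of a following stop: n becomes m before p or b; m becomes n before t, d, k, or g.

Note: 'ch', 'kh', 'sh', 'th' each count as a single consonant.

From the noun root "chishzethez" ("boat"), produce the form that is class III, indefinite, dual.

Attach noun class class III -ish (after consonant 'z') → chishzethezish.
Attach number dual -an → chishzethezishan.
Attach definiteness indefinite -yith → chishzethezishanyith.
Apply vowel harmony: chishzethezishanyith → chishzethezishenyith.
Nasal assimilation: no change.

chishzethezishenyith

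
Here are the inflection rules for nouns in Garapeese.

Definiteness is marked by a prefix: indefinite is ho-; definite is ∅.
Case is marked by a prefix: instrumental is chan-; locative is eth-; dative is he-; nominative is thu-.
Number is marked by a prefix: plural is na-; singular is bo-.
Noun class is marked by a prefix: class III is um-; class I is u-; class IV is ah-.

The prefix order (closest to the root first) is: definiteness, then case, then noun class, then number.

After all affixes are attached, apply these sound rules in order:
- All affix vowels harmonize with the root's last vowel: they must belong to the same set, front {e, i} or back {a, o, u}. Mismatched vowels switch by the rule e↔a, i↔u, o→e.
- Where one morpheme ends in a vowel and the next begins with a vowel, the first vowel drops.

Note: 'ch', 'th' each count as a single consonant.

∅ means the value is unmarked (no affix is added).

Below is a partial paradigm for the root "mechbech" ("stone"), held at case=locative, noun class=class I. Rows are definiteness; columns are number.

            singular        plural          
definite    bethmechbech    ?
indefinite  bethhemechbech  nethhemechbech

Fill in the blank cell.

nethmechbech

definiteness = definite: zero marking, form stays mechbech.
Attach case locative eth- → ethmechbech.
Attach noun class class I u- → uethmechbech.
Attach number plural na- → nauethmechbech.
Apply vowel harmony: nauethmechbech → neiethmechbech.
Apply vowel deletion: neiethmechbech → nethmechbech.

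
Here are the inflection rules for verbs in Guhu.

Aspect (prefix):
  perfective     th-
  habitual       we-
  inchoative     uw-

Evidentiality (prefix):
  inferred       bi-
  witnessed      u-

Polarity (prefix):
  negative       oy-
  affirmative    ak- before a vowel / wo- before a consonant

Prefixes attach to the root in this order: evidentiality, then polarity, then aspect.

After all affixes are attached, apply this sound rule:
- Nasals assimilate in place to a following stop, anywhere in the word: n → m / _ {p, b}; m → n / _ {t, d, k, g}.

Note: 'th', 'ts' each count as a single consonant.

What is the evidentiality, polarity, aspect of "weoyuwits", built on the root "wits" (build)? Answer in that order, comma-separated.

Segment: we-oy-u-wits.
evidentiality: u- → witnessed.
polarity: oy- → negative.
aspect: we- → habitual.

witnessed, negative, habitual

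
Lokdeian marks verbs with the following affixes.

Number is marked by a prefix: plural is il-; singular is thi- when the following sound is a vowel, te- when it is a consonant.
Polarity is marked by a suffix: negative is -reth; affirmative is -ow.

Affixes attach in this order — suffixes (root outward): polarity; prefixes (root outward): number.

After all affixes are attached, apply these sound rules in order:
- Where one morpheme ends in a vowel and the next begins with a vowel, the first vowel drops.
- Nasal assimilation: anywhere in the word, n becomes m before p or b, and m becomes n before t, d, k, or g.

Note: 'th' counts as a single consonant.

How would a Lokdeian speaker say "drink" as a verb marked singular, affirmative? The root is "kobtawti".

Attach number singular te- (before consonant 'k') → tekobtawti.
Attach polarity affirmative -ow → tekobtawtiow.
Apply vowel deletion: tekobtawtiow → tekobtawtow.
Nasal assimilation: no change.

tekobtawtow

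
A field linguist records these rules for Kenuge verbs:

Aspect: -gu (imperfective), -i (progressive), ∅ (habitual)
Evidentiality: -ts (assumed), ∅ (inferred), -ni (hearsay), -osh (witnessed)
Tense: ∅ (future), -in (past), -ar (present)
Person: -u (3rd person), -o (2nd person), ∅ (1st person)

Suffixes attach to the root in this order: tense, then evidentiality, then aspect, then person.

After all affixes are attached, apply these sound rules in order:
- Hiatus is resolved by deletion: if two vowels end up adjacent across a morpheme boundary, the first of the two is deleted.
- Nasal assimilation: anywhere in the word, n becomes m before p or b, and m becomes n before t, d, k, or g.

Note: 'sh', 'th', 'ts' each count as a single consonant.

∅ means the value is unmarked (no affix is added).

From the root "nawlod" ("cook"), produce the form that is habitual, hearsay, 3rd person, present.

nawlodarnu

Attach tense present -ar → nawlodar.
Attach evidentiality hearsay -ni → nawlodarni.
aspect = habitual: zero marking, form stays nawlodarni.
Attach person 3rd person -u → nawlodarniu.
Apply vowel deletion: nawlodarniu → nawlodarnu.
Nasal assimilation: no change.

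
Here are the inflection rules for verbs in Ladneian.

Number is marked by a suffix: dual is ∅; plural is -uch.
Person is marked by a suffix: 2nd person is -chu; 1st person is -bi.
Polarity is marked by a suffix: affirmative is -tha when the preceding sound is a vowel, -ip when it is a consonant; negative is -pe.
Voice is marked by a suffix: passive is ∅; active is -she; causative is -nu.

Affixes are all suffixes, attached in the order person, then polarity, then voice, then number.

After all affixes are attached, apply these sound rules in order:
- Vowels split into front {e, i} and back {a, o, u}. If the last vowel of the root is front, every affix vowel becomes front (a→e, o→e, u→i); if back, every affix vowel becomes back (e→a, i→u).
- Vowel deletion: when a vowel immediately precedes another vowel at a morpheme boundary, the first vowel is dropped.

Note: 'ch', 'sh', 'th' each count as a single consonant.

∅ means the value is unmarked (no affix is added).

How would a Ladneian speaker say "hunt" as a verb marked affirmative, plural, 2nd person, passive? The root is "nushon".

Attach person 2nd person -chu → nushonchu.
Attach polarity affirmative -tha (after vowel 'u') → nushonchutha.
voice = passive: zero marking, form stays nushonchutha.
Attach number plural -uch → nushonchuthauch.
Vowel harmony: no change.
Apply vowel deletion: nushonchuthauch → nushonchuthuch.

nushonchuthuch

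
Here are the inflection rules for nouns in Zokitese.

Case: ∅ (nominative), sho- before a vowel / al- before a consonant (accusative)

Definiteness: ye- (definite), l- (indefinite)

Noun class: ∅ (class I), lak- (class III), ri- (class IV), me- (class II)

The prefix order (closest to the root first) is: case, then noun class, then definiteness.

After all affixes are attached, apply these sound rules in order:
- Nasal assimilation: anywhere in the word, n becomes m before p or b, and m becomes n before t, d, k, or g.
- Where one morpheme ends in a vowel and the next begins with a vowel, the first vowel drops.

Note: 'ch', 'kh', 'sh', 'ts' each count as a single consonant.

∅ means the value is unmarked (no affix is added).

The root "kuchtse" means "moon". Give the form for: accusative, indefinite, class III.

Attach case accusative al- (before consonant 'k') → alkuchtse.
Attach noun class class III lak- → lakalkuchtse.
Attach definiteness indefinite l- → llakalkuchtse.
Nasal assimilation: no change.
Vowel deletion: no change.

llakalkuchtse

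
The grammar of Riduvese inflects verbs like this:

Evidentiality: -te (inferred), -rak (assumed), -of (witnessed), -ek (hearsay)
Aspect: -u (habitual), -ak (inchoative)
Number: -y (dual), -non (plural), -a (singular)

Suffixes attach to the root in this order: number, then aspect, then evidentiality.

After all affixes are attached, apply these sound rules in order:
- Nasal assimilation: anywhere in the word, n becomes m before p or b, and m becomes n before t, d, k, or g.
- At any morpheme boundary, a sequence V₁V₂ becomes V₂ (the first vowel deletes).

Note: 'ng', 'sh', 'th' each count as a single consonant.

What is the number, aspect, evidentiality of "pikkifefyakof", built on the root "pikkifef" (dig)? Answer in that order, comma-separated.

Segment: pikkifef-y-ak-of.
number: -y → dual.
aspect: -ak → inchoative.
evidentiality: -of → witnessed.

dual, inchoative, witnessed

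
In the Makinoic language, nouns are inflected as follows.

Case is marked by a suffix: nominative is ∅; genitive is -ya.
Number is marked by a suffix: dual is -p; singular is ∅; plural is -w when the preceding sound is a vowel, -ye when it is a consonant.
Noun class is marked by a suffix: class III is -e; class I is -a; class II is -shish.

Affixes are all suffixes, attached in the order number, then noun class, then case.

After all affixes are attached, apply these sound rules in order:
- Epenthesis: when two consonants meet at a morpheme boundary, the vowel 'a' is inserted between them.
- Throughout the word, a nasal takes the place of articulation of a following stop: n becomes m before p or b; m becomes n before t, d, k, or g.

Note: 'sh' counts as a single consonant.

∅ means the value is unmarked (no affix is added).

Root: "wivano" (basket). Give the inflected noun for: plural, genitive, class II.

wivanowashishaya

Attach number plural -w (after vowel 'o') → wivanow.
Attach noun class class II -shish → wivanowshish.
Attach case genitive -ya → wivanowshishya.
Apply epenthesis: wivanowshishya → wivanowashishaya.
Nasal assimilation: no change.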